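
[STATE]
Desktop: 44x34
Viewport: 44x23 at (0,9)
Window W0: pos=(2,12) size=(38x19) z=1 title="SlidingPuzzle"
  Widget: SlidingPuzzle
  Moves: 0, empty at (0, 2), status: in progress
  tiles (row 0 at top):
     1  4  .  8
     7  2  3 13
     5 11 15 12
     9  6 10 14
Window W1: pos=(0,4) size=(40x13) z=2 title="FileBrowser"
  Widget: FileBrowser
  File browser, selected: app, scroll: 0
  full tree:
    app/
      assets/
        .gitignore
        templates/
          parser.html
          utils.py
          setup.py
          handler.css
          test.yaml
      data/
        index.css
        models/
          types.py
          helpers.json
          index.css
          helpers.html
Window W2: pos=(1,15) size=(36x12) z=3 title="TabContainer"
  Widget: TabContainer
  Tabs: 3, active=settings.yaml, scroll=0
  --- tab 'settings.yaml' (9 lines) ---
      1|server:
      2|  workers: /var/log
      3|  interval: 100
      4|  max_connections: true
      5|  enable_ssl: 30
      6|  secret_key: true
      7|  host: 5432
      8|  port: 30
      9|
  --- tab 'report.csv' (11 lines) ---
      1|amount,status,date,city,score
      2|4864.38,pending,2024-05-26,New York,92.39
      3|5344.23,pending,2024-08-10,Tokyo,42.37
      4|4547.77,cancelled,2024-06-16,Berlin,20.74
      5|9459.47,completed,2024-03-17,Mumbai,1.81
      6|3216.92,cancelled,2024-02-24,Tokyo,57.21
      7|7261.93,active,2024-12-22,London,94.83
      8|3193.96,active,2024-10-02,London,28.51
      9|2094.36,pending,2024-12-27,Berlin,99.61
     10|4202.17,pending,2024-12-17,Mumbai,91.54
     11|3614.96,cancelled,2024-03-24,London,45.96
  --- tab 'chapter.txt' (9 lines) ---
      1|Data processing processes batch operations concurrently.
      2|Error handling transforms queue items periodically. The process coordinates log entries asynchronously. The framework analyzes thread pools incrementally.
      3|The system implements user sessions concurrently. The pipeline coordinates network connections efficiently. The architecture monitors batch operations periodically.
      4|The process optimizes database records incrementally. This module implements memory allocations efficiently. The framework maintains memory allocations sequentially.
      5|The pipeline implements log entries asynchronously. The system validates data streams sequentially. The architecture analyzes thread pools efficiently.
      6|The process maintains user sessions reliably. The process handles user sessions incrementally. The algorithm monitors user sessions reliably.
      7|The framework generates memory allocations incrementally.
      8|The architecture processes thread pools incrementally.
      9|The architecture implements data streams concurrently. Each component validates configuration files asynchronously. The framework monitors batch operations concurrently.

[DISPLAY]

┃    [+] data/                         ┃    
┃                                      ┃    
┃                                      ┃    
┃                                      ┃    
┃                                      ┃    
┃                                      ┃    
┃┏━━━━━━━━━━━━━━━━━━━━━━━━━━━━━━━━━━┓  ┃    
┗┃ TabContainer                     ┃━━┛    
 ┠──────────────────────────────────┨  ┃    
 ┃[settings.yaml]│ report.csv │ chap┃  ┃    
 ┃──────────────────────────────────┃  ┃    
 ┃server:                           ┃  ┃    
 ┃  workers: /var/log               ┃  ┃    
 ┃  interval: 100                   ┃  ┃    
 ┃  max_connections: true           ┃  ┃    
 ┃  enable_ssl: 30                  ┃  ┃    
 ┃  secret_key: true                ┃  ┃    
 ┗━━━━━━━━━━━━━━━━━━━━━━━━━━━━━━━━━━┛  ┃    
  ┃                                    ┃    
  ┃                                    ┃    
  ┃                                    ┃    
  ┗━━━━━━━━━━━━━━━━━━━━━━━━━━━━━━━━━━━━┛    
                                            


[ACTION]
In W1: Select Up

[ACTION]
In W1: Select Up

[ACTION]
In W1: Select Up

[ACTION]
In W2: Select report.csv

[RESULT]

┃    [+] data/                         ┃    
┃                                      ┃    
┃                                      ┃    
┃                                      ┃    
┃                                      ┃    
┃                                      ┃    
┃┏━━━━━━━━━━━━━━━━━━━━━━━━━━━━━━━━━━┓  ┃    
┗┃ TabContainer                     ┃━━┛    
 ┠──────────────────────────────────┨  ┃    
 ┃ settings.yaml │[report.csv]│ chap┃  ┃    
 ┃──────────────────────────────────┃  ┃    
 ┃amount,status,date,city,score     ┃  ┃    
 ┃4864.38,pending,2024-05-26,New Yor┃  ┃    
 ┃5344.23,pending,2024-08-10,Tokyo,4┃  ┃    
 ┃4547.77,cancelled,2024-06-16,Berli┃  ┃    
 ┃9459.47,completed,2024-03-17,Mumba┃  ┃    
 ┃3216.92,cancelled,2024-02-24,Tokyo┃  ┃    
 ┗━━━━━━━━━━━━━━━━━━━━━━━━━━━━━━━━━━┛  ┃    
  ┃                                    ┃    
  ┃                                    ┃    
  ┃                                    ┃    
  ┗━━━━━━━━━━━━━━━━━━━━━━━━━━━━━━━━━━━━┛    
                                            


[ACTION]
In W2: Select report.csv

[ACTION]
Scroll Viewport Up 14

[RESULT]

                                            
                                            
                                            
                                            
┏━━━━━━━━━━━━━━━━━━━━━━━━━━━━━━━━━━━━━━┓    
┃ FileBrowser                          ┃    
┠──────────────────────────────────────┨    
┃> [-] app/                            ┃    
┃    [+] assets/                       ┃    
┃    [+] data/                         ┃    
┃                                      ┃    
┃                                      ┃    
┃                                      ┃    
┃                                      ┃    
┃                                      ┃    
┃┏━━━━━━━━━━━━━━━━━━━━━━━━━━━━━━━━━━┓  ┃    
┗┃ TabContainer                     ┃━━┛    
 ┠──────────────────────────────────┨  ┃    
 ┃ settings.yaml │[report.csv]│ chap┃  ┃    
 ┃──────────────────────────────────┃  ┃    
 ┃amount,status,date,city,score     ┃  ┃    
 ┃4864.38,pending,2024-05-26,New Yor┃  ┃    
 ┃5344.23,pending,2024-08-10,Tokyo,4┃  ┃    


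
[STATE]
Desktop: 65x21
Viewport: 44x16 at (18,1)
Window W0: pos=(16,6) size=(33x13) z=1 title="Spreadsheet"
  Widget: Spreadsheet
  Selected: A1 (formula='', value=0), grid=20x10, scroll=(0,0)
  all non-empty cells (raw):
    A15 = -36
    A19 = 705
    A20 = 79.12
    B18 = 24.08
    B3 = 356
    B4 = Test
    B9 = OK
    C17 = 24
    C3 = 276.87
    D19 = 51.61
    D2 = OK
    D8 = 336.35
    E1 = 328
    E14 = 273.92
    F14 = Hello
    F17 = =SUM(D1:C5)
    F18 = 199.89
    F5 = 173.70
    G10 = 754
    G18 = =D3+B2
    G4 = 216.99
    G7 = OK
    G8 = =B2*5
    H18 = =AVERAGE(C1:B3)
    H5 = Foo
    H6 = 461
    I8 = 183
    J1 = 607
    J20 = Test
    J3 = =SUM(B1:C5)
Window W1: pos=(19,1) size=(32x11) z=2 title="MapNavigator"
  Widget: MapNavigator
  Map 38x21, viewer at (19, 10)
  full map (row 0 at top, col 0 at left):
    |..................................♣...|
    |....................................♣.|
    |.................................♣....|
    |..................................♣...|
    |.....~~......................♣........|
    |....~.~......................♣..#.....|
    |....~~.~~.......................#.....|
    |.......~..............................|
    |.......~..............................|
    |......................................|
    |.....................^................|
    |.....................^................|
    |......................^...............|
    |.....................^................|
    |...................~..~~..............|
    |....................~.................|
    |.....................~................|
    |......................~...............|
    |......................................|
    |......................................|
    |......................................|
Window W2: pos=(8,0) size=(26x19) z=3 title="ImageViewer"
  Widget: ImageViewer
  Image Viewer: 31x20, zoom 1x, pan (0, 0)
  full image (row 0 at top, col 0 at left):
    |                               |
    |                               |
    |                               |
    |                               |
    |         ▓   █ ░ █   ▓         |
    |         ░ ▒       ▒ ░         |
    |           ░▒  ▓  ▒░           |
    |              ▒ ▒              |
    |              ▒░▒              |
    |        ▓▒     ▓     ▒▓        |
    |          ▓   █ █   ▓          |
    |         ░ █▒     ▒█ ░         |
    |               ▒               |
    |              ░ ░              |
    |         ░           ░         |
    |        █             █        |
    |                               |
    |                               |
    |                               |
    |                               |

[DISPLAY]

wer            ┃━━━━━━━━━━━━━━━━┓           
───────────────┨                ┃           
               ┃────────────────┨           
               ┃................┃           
               ┃................┃           
               ┃................┃           
▓   █ ░ █   ▓  ┃.@.^............┃           
░ ▒       ▒ ░  ┃...^............┃           
  ░▒  ▓  ▒░    ┃....^...........┃           
     ▒ ▒       ┃...^............┃           
     ▒░▒       ┃━━━━━━━━━━━━━━━━┛           
▒     ▓     ▒▓ ┃  0       0   ┃             
 ▓   █ █   ▓   ┃  0       0OK ┃             
░ █▒     ▒█ ░  ┃356  276.87   ┃             
      ▒        ┃          0   ┃             
     ░ ░       ┃  0       0   ┃             


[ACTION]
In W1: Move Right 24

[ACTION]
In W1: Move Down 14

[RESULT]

wer            ┃━━━━━━━━━━━━━━━━┓           
───────────────┨                ┃           
               ┃────────────────┨           
               ┃..              ┃           
               ┃..              ┃           
               ┃..              ┃           
▓   █ ░ █   ▓  ┃.@              ┃           
░ ▒       ▒ ░  ┃                ┃           
  ░▒  ▓  ▒░    ┃                ┃           
     ▒ ▒       ┃                ┃           
     ▒░▒       ┃━━━━━━━━━━━━━━━━┛           
▒     ▓     ▒▓ ┃  0       0   ┃             
 ▓   █ █   ▓   ┃  0       0OK ┃             
░ █▒     ▒█ ░  ┃356  276.87   ┃             
      ▒        ┃          0   ┃             
     ░ ░       ┃  0       0   ┃             


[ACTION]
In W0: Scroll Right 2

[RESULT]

wer            ┃━━━━━━━━━━━━━━━━┓           
───────────────┨                ┃           
               ┃────────────────┨           
               ┃..              ┃           
               ┃..              ┃           
               ┃..              ┃           
▓   █ ░ █   ▓  ┃.@              ┃           
░ ▒       ▒ ░  ┃                ┃           
  ░▒  ▓  ▒░    ┃                ┃           
     ▒ ▒       ┃                ┃           
     ▒░▒       ┃━━━━━━━━━━━━━━━━┛           
▒     ▓     ▒▓ ┃  0     328   ┃             
 ▓   █ █   ▓   ┃          0   ┃             
░ █▒     ▒█ ░  ┃  0       0   ┃             
      ▒        ┃  0       0   ┃             
     ░ ░       ┃  0       0  1┃             


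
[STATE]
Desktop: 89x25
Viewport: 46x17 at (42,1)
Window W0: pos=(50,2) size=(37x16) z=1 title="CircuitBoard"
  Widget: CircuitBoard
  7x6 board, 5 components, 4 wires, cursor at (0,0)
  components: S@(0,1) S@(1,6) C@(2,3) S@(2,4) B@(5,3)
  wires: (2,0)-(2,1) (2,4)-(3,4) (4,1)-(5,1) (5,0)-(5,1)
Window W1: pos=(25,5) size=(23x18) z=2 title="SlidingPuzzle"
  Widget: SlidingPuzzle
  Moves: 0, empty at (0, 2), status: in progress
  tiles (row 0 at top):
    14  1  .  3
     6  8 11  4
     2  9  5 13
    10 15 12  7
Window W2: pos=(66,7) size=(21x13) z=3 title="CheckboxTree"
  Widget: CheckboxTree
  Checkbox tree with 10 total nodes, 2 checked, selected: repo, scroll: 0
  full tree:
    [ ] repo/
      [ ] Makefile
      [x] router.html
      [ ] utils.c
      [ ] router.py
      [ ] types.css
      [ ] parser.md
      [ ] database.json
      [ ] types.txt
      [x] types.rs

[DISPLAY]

                                              
        ┏━━━━━━━━━━━━━━━━━━━━━━━━━━━━━━━━━━━┓ 
        ┃ CircuitBoard                      ┃ 
        ┠───────────────────────────────────┨ 
━━━━━┓  ┃   0 1 2 3 4 5 6                   ┃ 
     ┃  ┃0  [.]  S                          ┃ 
─────┨  ┃               ┏━━━━━━━━━━━━━━━━━━━┓ 
────┐┃  ┃1              ┃ CheckboxTree      ┃ 
  3 │┃  ┃               ┠───────────────────┨ 
────┤┃  ┃2   · ─ ·      ┃>[-] repo/         ┃ 
  4 │┃  ┃               ┃   [ ] Makefile    ┃ 
────┤┃  ┃3              ┃   [x] router.html ┃ 
 13 │┃  ┃               ┃   [ ] utils.c     ┃ 
────┤┃  ┃4       ·      ┃   [ ] router.py   ┃ 
  7 │┃  ┃        │      ┃   [ ] types.css   ┃ 
────┘┃  ┃5   · ─ ·      ┃   [ ] parser.md   ┃ 
     ┃  ┗━━━━━━━━━━━━━━━┃   [ ] database.jso┃ 


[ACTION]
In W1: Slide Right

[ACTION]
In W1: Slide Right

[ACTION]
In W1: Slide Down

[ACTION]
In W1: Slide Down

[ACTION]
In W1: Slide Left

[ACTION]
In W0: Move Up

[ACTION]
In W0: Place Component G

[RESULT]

                                              
        ┏━━━━━━━━━━━━━━━━━━━━━━━━━━━━━━━━━━━┓ 
        ┃ CircuitBoard                      ┃ 
        ┠───────────────────────────────────┨ 
━━━━━┓  ┃   0 1 2 3 4 5 6                   ┃ 
     ┃  ┃0  [G]  S                          ┃ 
─────┨  ┃               ┏━━━━━━━━━━━━━━━━━━━┓ 
────┐┃  ┃1              ┃ CheckboxTree      ┃ 
  3 │┃  ┃               ┠───────────────────┨ 
────┤┃  ┃2   · ─ ·      ┃>[-] repo/         ┃ 
  4 │┃  ┃               ┃   [ ] Makefile    ┃ 
────┤┃  ┃3              ┃   [x] router.html ┃ 
 13 │┃  ┃               ┃   [ ] utils.c     ┃ 
────┤┃  ┃4       ·      ┃   [ ] router.py   ┃ 
  7 │┃  ┃        │      ┃   [ ] types.css   ┃ 
────┘┃  ┃5   · ─ ·      ┃   [ ] parser.md   ┃ 
     ┃  ┗━━━━━━━━━━━━━━━┃   [ ] database.jso┃ 


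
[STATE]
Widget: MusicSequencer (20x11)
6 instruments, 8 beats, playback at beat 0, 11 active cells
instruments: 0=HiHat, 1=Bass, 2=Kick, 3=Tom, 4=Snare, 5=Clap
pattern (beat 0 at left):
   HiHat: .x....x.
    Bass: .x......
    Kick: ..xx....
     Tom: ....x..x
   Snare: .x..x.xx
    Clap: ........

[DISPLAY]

      ▼1234567      
 HiHat·█····█·      
  Bass·█······      
  Kick··██····      
   Tom····█··█      
 Snare·█··█·██      
  Clap········      
                    
                    
                    
                    


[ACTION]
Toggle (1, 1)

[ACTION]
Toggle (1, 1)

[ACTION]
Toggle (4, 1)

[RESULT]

      ▼1234567      
 HiHat·█····█·      
  Bass·█······      
  Kick··██····      
   Tom····█··█      
 Snare····█·██      
  Clap········      
                    
                    
                    
                    


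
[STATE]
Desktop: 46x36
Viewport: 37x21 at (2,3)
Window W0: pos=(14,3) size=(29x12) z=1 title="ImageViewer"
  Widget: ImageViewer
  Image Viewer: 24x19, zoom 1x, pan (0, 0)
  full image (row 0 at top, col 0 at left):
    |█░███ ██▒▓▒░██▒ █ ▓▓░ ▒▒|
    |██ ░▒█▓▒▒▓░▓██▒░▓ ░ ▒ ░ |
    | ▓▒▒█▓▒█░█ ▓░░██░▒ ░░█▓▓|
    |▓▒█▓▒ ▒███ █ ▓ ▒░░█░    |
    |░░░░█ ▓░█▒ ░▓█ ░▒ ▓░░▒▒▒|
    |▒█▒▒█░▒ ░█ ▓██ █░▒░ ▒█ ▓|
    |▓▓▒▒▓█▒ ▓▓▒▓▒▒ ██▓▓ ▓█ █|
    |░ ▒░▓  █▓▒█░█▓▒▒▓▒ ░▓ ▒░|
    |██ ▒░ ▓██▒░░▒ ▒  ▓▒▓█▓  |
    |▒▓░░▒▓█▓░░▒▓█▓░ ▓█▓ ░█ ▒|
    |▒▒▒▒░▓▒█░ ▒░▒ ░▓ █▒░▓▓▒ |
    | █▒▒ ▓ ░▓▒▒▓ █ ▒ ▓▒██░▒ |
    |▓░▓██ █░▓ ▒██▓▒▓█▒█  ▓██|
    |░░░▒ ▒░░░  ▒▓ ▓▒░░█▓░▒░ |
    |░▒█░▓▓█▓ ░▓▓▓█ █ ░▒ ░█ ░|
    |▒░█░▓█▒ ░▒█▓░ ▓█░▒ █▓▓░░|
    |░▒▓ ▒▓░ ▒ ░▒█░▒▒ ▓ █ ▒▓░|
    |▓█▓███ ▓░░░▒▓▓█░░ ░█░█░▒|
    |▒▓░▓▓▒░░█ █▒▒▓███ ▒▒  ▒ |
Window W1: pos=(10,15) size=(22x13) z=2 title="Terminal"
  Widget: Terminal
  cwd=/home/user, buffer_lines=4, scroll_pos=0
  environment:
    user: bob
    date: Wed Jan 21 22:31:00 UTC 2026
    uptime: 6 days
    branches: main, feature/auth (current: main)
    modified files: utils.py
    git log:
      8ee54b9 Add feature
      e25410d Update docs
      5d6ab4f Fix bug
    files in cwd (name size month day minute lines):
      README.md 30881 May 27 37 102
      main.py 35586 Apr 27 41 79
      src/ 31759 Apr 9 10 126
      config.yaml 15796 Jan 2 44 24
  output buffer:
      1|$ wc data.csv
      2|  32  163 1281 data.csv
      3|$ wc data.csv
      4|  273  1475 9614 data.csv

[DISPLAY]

            ┏━━━━━━━━━━━━━━━━━━━━━━━━
            ┃ ImageViewer            
            ┠────────────────────────
            ┃█░███ ██▒▓▒░██▒ █ ▓▓░ ▒▒
            ┃██ ░▒█▓▒▒▓░▓██▒░▓ ░ ▒ ░ 
            ┃ ▓▒▒█▓▒█░█ ▓░░██░▒ ░░█▓▓
            ┃▓▒█▓▒ ▒███ █ ▓ ▒░░█░    
            ┃░░░░█ ▓░█▒ ░▓█ ░▒ ▓░░▒▒▒
            ┃▒█▒▒█░▒ ░█ ▓██ █░▒░ ▒█ ▓
            ┃▓▓▒▒▓█▒ ▓▓▒▓▒▒ ██▓▓ ▓█ █
            ┃░ ▒░▓  █▓▒█░█▓▒▒▓▒ ░▓ ▒░
            ┗━━━━━━━━━━━━━━━━━━━━━━━━
        ┏━━━━━━━━━━━━━━━━━━━━┓       
        ┃ Terminal           ┃       
        ┠────────────────────┨       
        ┃$ wc data.csv       ┃       
        ┃  32  163 1281 data.┃       
        ┃$ wc data.csv       ┃       
        ┃  273  1475 9614 dat┃       
        ┃$ █                 ┃       
        ┃                    ┃       


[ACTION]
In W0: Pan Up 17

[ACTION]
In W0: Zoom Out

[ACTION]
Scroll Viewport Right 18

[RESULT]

     ┏━━━━━━━━━━━━━━━━━━━━━━━━━━━┓   
     ┃ ImageViewer               ┃   
     ┠───────────────────────────┨   
     ┃█░███ ██▒▓▒░██▒ █ ▓▓░ ▒▒   ┃   
     ┃██ ░▒█▓▒▒▓░▓██▒░▓ ░ ▒ ░    ┃   
     ┃ ▓▒▒█▓▒█░█ ▓░░██░▒ ░░█▓▓   ┃   
     ┃▓▒█▓▒ ▒███ █ ▓ ▒░░█░       ┃   
     ┃░░░░█ ▓░█▒ ░▓█ ░▒ ▓░░▒▒▒   ┃   
     ┃▒█▒▒█░▒ ░█ ▓██ █░▒░ ▒█ ▓   ┃   
     ┃▓▓▒▒▓█▒ ▓▓▒▓▒▒ ██▓▓ ▓█ █   ┃   
     ┃░ ▒░▓  █▓▒█░█▓▒▒▓▒ ░▓ ▒░   ┃   
     ┗━━━━━━━━━━━━━━━━━━━━━━━━━━━┛   
 ┏━━━━━━━━━━━━━━━━━━━━┓              
 ┃ Terminal           ┃              
 ┠────────────────────┨              
 ┃$ wc data.csv       ┃              
 ┃  32  163 1281 data.┃              
 ┃$ wc data.csv       ┃              
 ┃  273  1475 9614 dat┃              
 ┃$ █                 ┃              
 ┃                    ┃              


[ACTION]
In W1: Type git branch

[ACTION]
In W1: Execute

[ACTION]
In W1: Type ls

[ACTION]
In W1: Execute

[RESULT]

     ┏━━━━━━━━━━━━━━━━━━━━━━━━━━━┓   
     ┃ ImageViewer               ┃   
     ┠───────────────────────────┨   
     ┃█░███ ██▒▓▒░██▒ █ ▓▓░ ▒▒   ┃   
     ┃██ ░▒█▓▒▒▓░▓██▒░▓ ░ ▒ ░    ┃   
     ┃ ▓▒▒█▓▒█░█ ▓░░██░▒ ░░█▓▓   ┃   
     ┃▓▒█▓▒ ▒███ █ ▓ ▒░░█░       ┃   
     ┃░░░░█ ▓░█▒ ░▓█ ░▒ ▓░░▒▒▒   ┃   
     ┃▒█▒▒█░▒ ░█ ▓██ █░▒░ ▒█ ▓   ┃   
     ┃▓▓▒▒▓█▒ ▓▓▒▓▒▒ ██▓▓ ▓█ █   ┃   
     ┃░ ▒░▓  █▓▒█░█▓▒▒▓▒ ░▓ ▒░   ┃   
     ┗━━━━━━━━━━━━━━━━━━━━━━━━━━━┛   
 ┏━━━━━━━━━━━━━━━━━━━━┓              
 ┃ Terminal           ┃              
 ┠────────────────────┨              
 ┃  32  163 1281 data.┃              
 ┃$ wc data.csv       ┃              
 ┃  273  1475 9614 dat┃              
 ┃$ git branch        ┃              
 ┃* main              ┃              
 ┃  feature/auth      ┃              


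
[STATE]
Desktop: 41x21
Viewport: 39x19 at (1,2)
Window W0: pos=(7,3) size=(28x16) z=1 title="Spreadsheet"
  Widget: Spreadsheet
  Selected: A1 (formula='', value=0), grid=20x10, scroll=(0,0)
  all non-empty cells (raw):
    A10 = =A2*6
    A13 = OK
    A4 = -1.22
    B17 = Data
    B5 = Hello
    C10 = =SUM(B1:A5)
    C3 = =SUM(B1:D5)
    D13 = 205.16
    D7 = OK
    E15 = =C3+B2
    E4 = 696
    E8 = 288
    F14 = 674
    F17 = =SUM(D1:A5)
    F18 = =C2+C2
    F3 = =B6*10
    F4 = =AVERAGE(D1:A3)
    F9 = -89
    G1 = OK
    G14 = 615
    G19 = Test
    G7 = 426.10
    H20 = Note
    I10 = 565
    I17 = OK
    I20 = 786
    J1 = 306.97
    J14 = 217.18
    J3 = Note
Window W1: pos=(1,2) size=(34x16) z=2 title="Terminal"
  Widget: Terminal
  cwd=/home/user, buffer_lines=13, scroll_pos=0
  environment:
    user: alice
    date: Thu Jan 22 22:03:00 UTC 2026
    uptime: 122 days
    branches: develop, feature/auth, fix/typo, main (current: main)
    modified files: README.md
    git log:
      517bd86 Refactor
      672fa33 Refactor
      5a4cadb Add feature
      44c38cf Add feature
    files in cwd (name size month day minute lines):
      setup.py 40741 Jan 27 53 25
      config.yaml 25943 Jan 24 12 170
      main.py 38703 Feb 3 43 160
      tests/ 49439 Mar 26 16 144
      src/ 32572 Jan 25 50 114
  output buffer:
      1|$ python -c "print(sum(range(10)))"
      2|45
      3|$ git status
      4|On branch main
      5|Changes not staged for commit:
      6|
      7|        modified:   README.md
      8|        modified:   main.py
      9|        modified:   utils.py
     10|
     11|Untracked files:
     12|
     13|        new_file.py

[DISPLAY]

┏━━━━━━━━━━━━━━━━━━━━━━━━━━━━━━━━┓     
┃ Terminal                       ┃     
┠────────────────────────────────┨     
┃$ python -c "print(sum(range(10)┃     
┃45                              ┃     
┃$ git status                    ┃     
┃On branch main                  ┃     
┃Changes not staged for commit:  ┃     
┃                                ┃     
┃        modified:   README.md   ┃     
┃        modified:   main.py     ┃     
┃        modified:   utils.py    ┃     
┃                                ┃     
┃Untracked files:                ┃     
┃                                ┃     
┗━━━━━━━━━━━━━━━━━━━━━━━━━━━━━━━━┛     
      ┗━━━━━━━━━━━━━━━━━━━━━━━━━━┛     
                                       
                                       


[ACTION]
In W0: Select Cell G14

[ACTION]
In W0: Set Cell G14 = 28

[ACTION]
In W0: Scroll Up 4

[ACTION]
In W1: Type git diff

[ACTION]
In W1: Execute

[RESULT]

┏━━━━━━━━━━━━━━━━━━━━━━━━━━━━━━━━┓     
┃ Terminal                       ┃     
┠────────────────────────────────┨     
┃                                ┃     
┃Untracked files:                ┃     
┃                                ┃     
┃        new_file.py             ┃     
┃$ git diff                      ┃     
┃diff --git a/main.py b/main.py  ┃     
┃--- a/main.py                   ┃     
┃+++ b/main.py                   ┃     
┃@@ -1,3 +1,4 @@                 ┃     
┃+# updated                      ┃     
┃ import sys                     ┃     
┃$ █                             ┃     
┗━━━━━━━━━━━━━━━━━━━━━━━━━━━━━━━━┛     
      ┗━━━━━━━━━━━━━━━━━━━━━━━━━━┛     
                                       
                                       


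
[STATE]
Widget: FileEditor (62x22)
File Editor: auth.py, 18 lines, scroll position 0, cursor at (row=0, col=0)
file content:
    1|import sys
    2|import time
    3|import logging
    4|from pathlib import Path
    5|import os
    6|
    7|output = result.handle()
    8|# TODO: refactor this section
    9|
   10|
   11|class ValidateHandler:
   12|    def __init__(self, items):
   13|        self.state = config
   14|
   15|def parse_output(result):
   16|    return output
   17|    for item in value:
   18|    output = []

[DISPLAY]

█mport sys                                                   ▲
import time                                                  █
import logging                                               ░
from pathlib import Path                                     ░
import os                                                    ░
                                                             ░
output = result.handle()                                     ░
# TODO: refactor this section                                ░
                                                             ░
                                                             ░
class ValidateHandler:                                       ░
    def __init__(self, items):                               ░
        self.state = config                                  ░
                                                             ░
def parse_output(result):                                    ░
    return output                                            ░
    for item in value:                                       ░
    output = []                                              ░
                                                             ░
                                                             ░
                                                             ░
                                                             ▼


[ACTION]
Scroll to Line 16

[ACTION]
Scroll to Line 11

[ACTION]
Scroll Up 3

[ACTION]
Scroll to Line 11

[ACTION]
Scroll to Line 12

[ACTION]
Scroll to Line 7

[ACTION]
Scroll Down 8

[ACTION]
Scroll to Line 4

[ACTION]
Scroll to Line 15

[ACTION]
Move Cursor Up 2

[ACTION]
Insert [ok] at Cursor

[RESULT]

ok█mport sys                                                 ▲
import time                                                  █
import logging                                               ░
from pathlib import Path                                     ░
import os                                                    ░
                                                             ░
output = result.handle()                                     ░
# TODO: refactor this section                                ░
                                                             ░
                                                             ░
class ValidateHandler:                                       ░
    def __init__(self, items):                               ░
        self.state = config                                  ░
                                                             ░
def parse_output(result):                                    ░
    return output                                            ░
    for item in value:                                       ░
    output = []                                              ░
                                                             ░
                                                             ░
                                                             ░
                                                             ▼


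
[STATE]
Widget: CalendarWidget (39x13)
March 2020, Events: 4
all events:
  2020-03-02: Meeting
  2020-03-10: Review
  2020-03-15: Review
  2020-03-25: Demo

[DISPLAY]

               March 2020              
Mo Tu We Th Fr Sa Su                   
                   1                   
 2*  3  4  5  6  7  8                  
 9 10* 11 12 13 14 15*                 
16 17 18 19 20 21 22                   
23 24 25* 26 27 28 29                  
30 31                                  
                                       
                                       
                                       
                                       
                                       


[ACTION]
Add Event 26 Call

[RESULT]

               March 2020              
Mo Tu We Th Fr Sa Su                   
                   1                   
 2*  3  4  5  6  7  8                  
 9 10* 11 12 13 14 15*                 
16 17 18 19 20 21 22                   
23 24 25* 26* 27 28 29                 
30 31                                  
                                       
                                       
                                       
                                       
                                       


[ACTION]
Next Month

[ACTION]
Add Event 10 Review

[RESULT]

               April 2020              
Mo Tu We Th Fr Sa Su                   
       1  2  3  4  5                   
 6  7  8  9 10* 11 12                  
13 14 15 16 17 18 19                   
20 21 22 23 24 25 26                   
27 28 29 30                            
                                       
                                       
                                       
                                       
                                       
                                       


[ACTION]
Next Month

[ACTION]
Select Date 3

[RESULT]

                May 2020               
Mo Tu We Th Fr Sa Su                   
             1  2 [ 3]                 
 4  5  6  7  8  9 10                   
11 12 13 14 15 16 17                   
18 19 20 21 22 23 24                   
25 26 27 28 29 30 31                   
                                       
                                       
                                       
                                       
                                       
                                       


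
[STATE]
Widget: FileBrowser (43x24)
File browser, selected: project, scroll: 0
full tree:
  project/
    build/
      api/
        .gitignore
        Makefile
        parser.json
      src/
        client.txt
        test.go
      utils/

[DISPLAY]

> [-] project/                             
    [+] build/                             
                                           
                                           
                                           
                                           
                                           
                                           
                                           
                                           
                                           
                                           
                                           
                                           
                                           
                                           
                                           
                                           
                                           
                                           
                                           
                                           
                                           
                                           


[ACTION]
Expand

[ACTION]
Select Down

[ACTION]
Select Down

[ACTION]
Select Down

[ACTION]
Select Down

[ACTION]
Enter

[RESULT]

  [-] project/                             
  > [-] build/                             
      [+] api/                             
      [+] src/                             
      [+] utils/                           
                                           
                                           
                                           
                                           
                                           
                                           
                                           
                                           
                                           
                                           
                                           
                                           
                                           
                                           
                                           
                                           
                                           
                                           
                                           


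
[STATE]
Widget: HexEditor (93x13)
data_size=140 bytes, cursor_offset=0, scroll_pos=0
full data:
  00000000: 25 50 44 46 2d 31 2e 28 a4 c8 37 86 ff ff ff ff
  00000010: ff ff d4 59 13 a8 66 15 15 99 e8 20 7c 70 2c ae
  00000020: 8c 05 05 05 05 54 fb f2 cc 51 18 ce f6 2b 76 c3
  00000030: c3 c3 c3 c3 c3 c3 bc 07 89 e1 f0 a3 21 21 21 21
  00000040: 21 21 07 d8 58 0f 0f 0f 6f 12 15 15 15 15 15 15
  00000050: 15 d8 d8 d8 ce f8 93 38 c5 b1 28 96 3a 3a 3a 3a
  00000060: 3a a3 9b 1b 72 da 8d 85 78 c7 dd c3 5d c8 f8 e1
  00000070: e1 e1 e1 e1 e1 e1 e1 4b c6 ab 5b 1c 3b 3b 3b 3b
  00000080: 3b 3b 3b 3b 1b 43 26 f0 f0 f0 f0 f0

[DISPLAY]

00000000  25 50 44 46 2d 31 2e 28  a4 c8 37 86 ff ff ff ff  |%PDF-1.(..7.....|               
00000010  ff ff d4 59 13 a8 66 15  15 99 e8 20 7c 70 2c ae  |...Y..f.... |p,.|               
00000020  8c 05 05 05 05 54 fb f2  cc 51 18 ce f6 2b 76 c3  |.....T...Q...+v.|               
00000030  c3 c3 c3 c3 c3 c3 bc 07  89 e1 f0 a3 21 21 21 21  |............!!!!|               
00000040  21 21 07 d8 58 0f 0f 0f  6f 12 15 15 15 15 15 15  |!!..X...o.......|               
00000050  15 d8 d8 d8 ce f8 93 38  c5 b1 28 96 3a 3a 3a 3a  |.......8..(.::::|               
00000060  3a a3 9b 1b 72 da 8d 85  78 c7 dd c3 5d c8 f8 e1  |:...r...x...]...|               
00000070  e1 e1 e1 e1 e1 e1 e1 4b  c6 ab 5b 1c 3b 3b 3b 3b  |.......K..[.;;;;|               
00000080  3b 3b 3b 3b 1b 43 26 f0  f0 f0 f0 f0              |;;;;.C&.....    |               
                                                                                             
                                                                                             
                                                                                             
                                                                                             


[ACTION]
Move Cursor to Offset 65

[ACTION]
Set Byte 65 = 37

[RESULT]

00000000  25 50 44 46 2d 31 2e 28  a4 c8 37 86 ff ff ff ff  |%PDF-1.(..7.....|               
00000010  ff ff d4 59 13 a8 66 15  15 99 e8 20 7c 70 2c ae  |...Y..f.... |p,.|               
00000020  8c 05 05 05 05 54 fb f2  cc 51 18 ce f6 2b 76 c3  |.....T...Q...+v.|               
00000030  c3 c3 c3 c3 c3 c3 bc 07  89 e1 f0 a3 21 21 21 21  |............!!!!|               
00000040  21 37 07 d8 58 0f 0f 0f  6f 12 15 15 15 15 15 15  |!7..X...o.......|               
00000050  15 d8 d8 d8 ce f8 93 38  c5 b1 28 96 3a 3a 3a 3a  |.......8..(.::::|               
00000060  3a a3 9b 1b 72 da 8d 85  78 c7 dd c3 5d c8 f8 e1  |:...r...x...]...|               
00000070  e1 e1 e1 e1 e1 e1 e1 4b  c6 ab 5b 1c 3b 3b 3b 3b  |.......K..[.;;;;|               
00000080  3b 3b 3b 3b 1b 43 26 f0  f0 f0 f0 f0              |;;;;.C&.....    |               
                                                                                             
                                                                                             
                                                                                             
                                                                                             


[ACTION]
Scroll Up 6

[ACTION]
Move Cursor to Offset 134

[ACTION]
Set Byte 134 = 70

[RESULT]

00000000  25 50 44 46 2d 31 2e 28  a4 c8 37 86 ff ff ff ff  |%PDF-1.(..7.....|               
00000010  ff ff d4 59 13 a8 66 15  15 99 e8 20 7c 70 2c ae  |...Y..f.... |p,.|               
00000020  8c 05 05 05 05 54 fb f2  cc 51 18 ce f6 2b 76 c3  |.....T...Q...+v.|               
00000030  c3 c3 c3 c3 c3 c3 bc 07  89 e1 f0 a3 21 21 21 21  |............!!!!|               
00000040  21 37 07 d8 58 0f 0f 0f  6f 12 15 15 15 15 15 15  |!7..X...o.......|               
00000050  15 d8 d8 d8 ce f8 93 38  c5 b1 28 96 3a 3a 3a 3a  |.......8..(.::::|               
00000060  3a a3 9b 1b 72 da 8d 85  78 c7 dd c3 5d c8 f8 e1  |:...r...x...]...|               
00000070  e1 e1 e1 e1 e1 e1 e1 4b  c6 ab 5b 1c 3b 3b 3b 3b  |.......K..[.;;;;|               
00000080  3b 3b 3b 3b 1b 43 70 f0  f0 f0 f0 f0              |;;;;.Cp.....    |               
                                                                                             
                                                                                             
                                                                                             
                                                                                             


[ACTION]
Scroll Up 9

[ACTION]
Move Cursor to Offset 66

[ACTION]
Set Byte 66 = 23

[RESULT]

00000000  25 50 44 46 2d 31 2e 28  a4 c8 37 86 ff ff ff ff  |%PDF-1.(..7.....|               
00000010  ff ff d4 59 13 a8 66 15  15 99 e8 20 7c 70 2c ae  |...Y..f.... |p,.|               
00000020  8c 05 05 05 05 54 fb f2  cc 51 18 ce f6 2b 76 c3  |.....T...Q...+v.|               
00000030  c3 c3 c3 c3 c3 c3 bc 07  89 e1 f0 a3 21 21 21 21  |............!!!!|               
00000040  21 37 23 d8 58 0f 0f 0f  6f 12 15 15 15 15 15 15  |!7#.X...o.......|               
00000050  15 d8 d8 d8 ce f8 93 38  c5 b1 28 96 3a 3a 3a 3a  |.......8..(.::::|               
00000060  3a a3 9b 1b 72 da 8d 85  78 c7 dd c3 5d c8 f8 e1  |:...r...x...]...|               
00000070  e1 e1 e1 e1 e1 e1 e1 4b  c6 ab 5b 1c 3b 3b 3b 3b  |.......K..[.;;;;|               
00000080  3b 3b 3b 3b 1b 43 70 f0  f0 f0 f0 f0              |;;;;.Cp.....    |               
                                                                                             
                                                                                             
                                                                                             
                                                                                             
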